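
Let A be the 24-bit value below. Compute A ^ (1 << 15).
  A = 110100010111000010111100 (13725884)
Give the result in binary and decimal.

Mask = 1 << 15 = 000000001000000000000000
Bit 15 of A is 0; XOR with the mask flips it to 1.
  110100010111000010111100
^ 000000001000000000000000
--------------------------
  110100011111000010111100

Answer: 110100011111000010111100 (13758652)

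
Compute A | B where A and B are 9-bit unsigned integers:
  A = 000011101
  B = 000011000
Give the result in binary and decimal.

Apply | to each column (1 where either bit is 1):
  000011101
| 000011000
-----------
  000011101

Answer: 000011101 (29)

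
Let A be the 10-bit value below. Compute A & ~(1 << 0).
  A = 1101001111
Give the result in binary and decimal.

Mask = ~(1 << 0) = 1111111110
Bit 0 of A is 1, so AND-ing with the mask clears it to 0.
  1101001111
& 1111111110
------------
  1101001110

Answer: 1101001110 (846)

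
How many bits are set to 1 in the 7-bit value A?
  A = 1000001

1000001
1-bits at positions (from bit 0 = LSB): 0, 6
Count = 2

Answer: 2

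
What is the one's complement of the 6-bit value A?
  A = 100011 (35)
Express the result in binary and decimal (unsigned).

Flip each bit (0->1, 1->0):
  100011
  011100

Answer: 011100 (28)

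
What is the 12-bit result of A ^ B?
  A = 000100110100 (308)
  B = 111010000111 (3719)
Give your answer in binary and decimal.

Apply ^ to each column (1 where bits differ):
  000100110100
^ 111010000111
--------------
  111110110011

Answer: 111110110011 (4019)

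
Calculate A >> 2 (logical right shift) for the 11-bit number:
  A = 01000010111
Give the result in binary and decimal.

Logical shift right by 2: drop the bottom 2 bit(s), prepend 2 zero(s) on the left.
  01000010111  ->  keep [010000101], discard [11], prepend 00
= 00010000101

Answer: 00010000101 (133)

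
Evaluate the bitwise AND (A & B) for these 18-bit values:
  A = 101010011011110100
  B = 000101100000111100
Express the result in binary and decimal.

Apply & to each column (1 only where both bits are 1):
  101010011011110100
& 000101100000111100
--------------------
  000000000000110100

Answer: 000000000000110100 (52)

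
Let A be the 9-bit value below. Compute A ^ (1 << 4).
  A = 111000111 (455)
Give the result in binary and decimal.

Mask = 1 << 4 = 000010000
Bit 4 of A is 0; XOR with the mask flips it to 1.
  111000111
^ 000010000
-----------
  111010111

Answer: 111010111 (471)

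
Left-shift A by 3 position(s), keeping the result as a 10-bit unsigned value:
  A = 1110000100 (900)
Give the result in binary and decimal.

Shift left by 3: drop the top 3 bit(s), append 3 zero(s) on the right.
  1110000100  ->  discard [111], keep [0000100], append 000
= 0000100000

Answer: 0000100000 (32)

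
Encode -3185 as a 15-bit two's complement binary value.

1. Binary of +3185:  000110001110001
2. Invert bits:     111001110001110
3. Add 1:           111001110001111

Answer: 111001110001111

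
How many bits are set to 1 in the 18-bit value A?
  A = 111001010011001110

111001010011001110
1-bits at positions (from bit 0 = LSB): 1, 2, 3, 6, 7, 10, 12, 15, 16, 17
Count = 10

Answer: 10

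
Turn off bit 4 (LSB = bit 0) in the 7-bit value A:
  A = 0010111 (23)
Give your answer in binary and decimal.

Mask = ~(1 << 4) = 1101111
Bit 4 of A is 1, so AND-ing with the mask clears it to 0.
  0010111
& 1101111
---------
  0000111

Answer: 0000111 (7)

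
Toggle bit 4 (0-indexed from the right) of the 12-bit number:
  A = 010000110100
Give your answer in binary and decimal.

Mask = 1 << 4 = 000000010000
Bit 4 of A is 1; XOR with the mask flips it to 0.
  010000110100
^ 000000010000
--------------
  010000100100

Answer: 010000100100 (1060)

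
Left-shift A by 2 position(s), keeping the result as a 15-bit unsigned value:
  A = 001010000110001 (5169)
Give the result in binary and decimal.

Shift left by 2: drop the top 2 bit(s), append 2 zero(s) on the right.
  001010000110001  ->  discard [00], keep [1010000110001], append 00
= 101000011000100

Answer: 101000011000100 (20676)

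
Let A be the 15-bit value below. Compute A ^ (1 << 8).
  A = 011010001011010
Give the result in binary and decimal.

Mask = 1 << 8 = 000000100000000
Bit 8 of A is 0; XOR with the mask flips it to 1.
  011010001011010
^ 000000100000000
-----------------
  011010101011010

Answer: 011010101011010 (13658)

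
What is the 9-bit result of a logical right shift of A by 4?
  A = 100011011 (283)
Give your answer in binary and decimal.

Logical shift right by 4: drop the bottom 4 bit(s), prepend 4 zero(s) on the left.
  100011011  ->  keep [10001], discard [1011], prepend 0000
= 000010001

Answer: 000010001 (17)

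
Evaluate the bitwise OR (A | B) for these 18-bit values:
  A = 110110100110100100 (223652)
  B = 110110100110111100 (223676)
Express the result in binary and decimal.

Apply | to each column (1 where either bit is 1):
  110110100110100100
| 110110100110111100
--------------------
  110110100110111100

Answer: 110110100110111100 (223676)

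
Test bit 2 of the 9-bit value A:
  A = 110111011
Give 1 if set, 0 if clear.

Bit 2 is the 3rd from the right.
  110111011
        ^
That bit is 0.

Answer: 0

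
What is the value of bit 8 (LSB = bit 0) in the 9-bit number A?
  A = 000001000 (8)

Bit 8 is the 9th from the right.
  000001000
  ^
That bit is 0.

Answer: 0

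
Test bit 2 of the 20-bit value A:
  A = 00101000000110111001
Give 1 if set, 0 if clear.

Bit 2 is the 3rd from the right.
  00101000000110111001
                   ^
That bit is 0.

Answer: 0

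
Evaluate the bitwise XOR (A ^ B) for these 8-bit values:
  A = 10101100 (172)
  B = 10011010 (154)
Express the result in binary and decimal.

Apply ^ to each column (1 where bits differ):
  10101100
^ 10011010
----------
  00110110

Answer: 00110110 (54)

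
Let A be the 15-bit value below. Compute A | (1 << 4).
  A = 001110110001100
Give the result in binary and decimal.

Mask = 1 << 4 = 000000000010000
Bit 4 of A is 0, so OR-ing with the mask flips it to 1.
  001110110001100
| 000000000010000
-----------------
  001110110011100

Answer: 001110110011100 (7580)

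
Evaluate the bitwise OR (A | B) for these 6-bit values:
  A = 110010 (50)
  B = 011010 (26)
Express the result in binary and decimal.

Apply | to each column (1 where either bit is 1):
  110010
| 011010
--------
  111010

Answer: 111010 (58)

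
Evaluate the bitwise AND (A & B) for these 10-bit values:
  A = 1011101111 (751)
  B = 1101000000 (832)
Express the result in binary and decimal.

Apply & to each column (1 only where both bits are 1):
  1011101111
& 1101000000
------------
  1001000000

Answer: 1001000000 (576)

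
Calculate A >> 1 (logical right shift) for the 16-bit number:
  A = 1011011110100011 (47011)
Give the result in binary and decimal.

Logical shift right by 1: drop the bottom 1 bit(s), prepend 1 zero(s) on the left.
  1011011110100011  ->  keep [101101111010001], discard [1], prepend 0
= 0101101111010001

Answer: 0101101111010001 (23505)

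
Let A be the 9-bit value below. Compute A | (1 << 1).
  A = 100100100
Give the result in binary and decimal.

Mask = 1 << 1 = 000000010
Bit 1 of A is 0, so OR-ing with the mask flips it to 1.
  100100100
| 000000010
-----------
  100100110

Answer: 100100110 (294)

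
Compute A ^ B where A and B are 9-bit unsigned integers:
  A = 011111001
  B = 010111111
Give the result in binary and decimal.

Apply ^ to each column (1 where bits differ):
  011111001
^ 010111111
-----------
  001000110

Answer: 001000110 (70)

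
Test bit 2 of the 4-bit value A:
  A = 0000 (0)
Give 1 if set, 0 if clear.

Bit 2 is the 3rd from the right.
  0000
   ^
That bit is 0.

Answer: 0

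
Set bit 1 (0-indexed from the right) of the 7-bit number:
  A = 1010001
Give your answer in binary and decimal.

Mask = 1 << 1 = 0000010
Bit 1 of A is 0, so OR-ing with the mask flips it to 1.
  1010001
| 0000010
---------
  1010011

Answer: 1010011 (83)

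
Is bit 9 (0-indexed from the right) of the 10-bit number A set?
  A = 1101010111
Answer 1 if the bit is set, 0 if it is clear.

Bit 9 is the 10th from the right.
  1101010111
  ^
That bit is 1.

Answer: 1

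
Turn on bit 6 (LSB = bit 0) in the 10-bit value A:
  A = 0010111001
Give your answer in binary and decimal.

Mask = 1 << 6 = 0001000000
Bit 6 of A is 0, so OR-ing with the mask flips it to 1.
  0010111001
| 0001000000
------------
  0011111001

Answer: 0011111001 (249)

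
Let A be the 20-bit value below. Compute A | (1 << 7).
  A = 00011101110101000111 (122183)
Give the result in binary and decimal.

Mask = 1 << 7 = 00000000000010000000
Bit 7 of A is 0, so OR-ing with the mask flips it to 1.
  00011101110101000111
| 00000000000010000000
----------------------
  00011101110111000111

Answer: 00011101110111000111 (122311)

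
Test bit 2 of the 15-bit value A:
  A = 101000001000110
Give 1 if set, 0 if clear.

Bit 2 is the 3rd from the right.
  101000001000110
              ^
That bit is 1.

Answer: 1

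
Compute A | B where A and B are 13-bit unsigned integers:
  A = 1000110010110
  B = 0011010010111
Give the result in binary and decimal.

Apply | to each column (1 where either bit is 1):
  1000110010110
| 0011010010111
---------------
  1011110010111

Answer: 1011110010111 (6039)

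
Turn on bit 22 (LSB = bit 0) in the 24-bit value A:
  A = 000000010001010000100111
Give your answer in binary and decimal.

Mask = 1 << 22 = 010000000000000000000000
Bit 22 of A is 0, so OR-ing with the mask flips it to 1.
  000000010001010000100111
| 010000000000000000000000
--------------------------
  010000010001010000100111

Answer: 010000010001010000100111 (4264999)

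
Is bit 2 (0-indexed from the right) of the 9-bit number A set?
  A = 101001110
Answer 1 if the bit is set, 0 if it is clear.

Bit 2 is the 3rd from the right.
  101001110
        ^
That bit is 1.

Answer: 1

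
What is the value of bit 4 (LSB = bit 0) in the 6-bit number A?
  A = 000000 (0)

Bit 4 is the 5th from the right.
  000000
   ^
That bit is 0.

Answer: 0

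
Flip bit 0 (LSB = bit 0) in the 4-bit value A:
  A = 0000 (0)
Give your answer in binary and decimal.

Mask = 1 << 0 = 0001
Bit 0 of A is 0; XOR with the mask flips it to 1.
  0000
^ 0001
------
  0001

Answer: 0001 (1)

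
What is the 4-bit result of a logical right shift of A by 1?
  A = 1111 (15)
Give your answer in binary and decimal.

Logical shift right by 1: drop the bottom 1 bit(s), prepend 1 zero(s) on the left.
  1111  ->  keep [111], discard [1], prepend 0
= 0111

Answer: 0111 (7)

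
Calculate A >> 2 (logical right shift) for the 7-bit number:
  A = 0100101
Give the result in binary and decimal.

Logical shift right by 2: drop the bottom 2 bit(s), prepend 2 zero(s) on the left.
  0100101  ->  keep [01001], discard [01], prepend 00
= 0001001

Answer: 0001001 (9)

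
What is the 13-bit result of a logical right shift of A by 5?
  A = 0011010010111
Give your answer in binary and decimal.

Logical shift right by 5: drop the bottom 5 bit(s), prepend 5 zero(s) on the left.
  0011010010111  ->  keep [00110100], discard [10111], prepend 00000
= 0000000110100

Answer: 0000000110100 (52)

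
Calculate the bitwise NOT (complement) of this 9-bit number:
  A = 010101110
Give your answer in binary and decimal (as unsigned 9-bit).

Flip each bit (0->1, 1->0):
  010101110
  101010001

Answer: 101010001 (337)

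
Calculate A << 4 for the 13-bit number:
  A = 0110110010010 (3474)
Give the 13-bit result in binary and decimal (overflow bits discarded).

Shift left by 4: drop the top 4 bit(s), append 4 zero(s) on the right.
  0110110010010  ->  discard [0110], keep [110010010], append 0000
= 1100100100000

Answer: 1100100100000 (6432)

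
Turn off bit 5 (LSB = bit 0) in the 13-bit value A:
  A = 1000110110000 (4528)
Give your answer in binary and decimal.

Mask = ~(1 << 5) = 1111111011111
Bit 5 of A is 1, so AND-ing with the mask clears it to 0.
  1000110110000
& 1111111011111
---------------
  1000110010000

Answer: 1000110010000 (4496)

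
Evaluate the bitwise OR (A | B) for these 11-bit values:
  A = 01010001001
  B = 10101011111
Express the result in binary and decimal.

Apply | to each column (1 where either bit is 1):
  01010001001
| 10101011111
-------------
  11111011111

Answer: 11111011111 (2015)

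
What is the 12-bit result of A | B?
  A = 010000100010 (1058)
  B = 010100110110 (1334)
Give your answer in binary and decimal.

Apply | to each column (1 where either bit is 1):
  010000100010
| 010100110110
--------------
  010100110110

Answer: 010100110110 (1334)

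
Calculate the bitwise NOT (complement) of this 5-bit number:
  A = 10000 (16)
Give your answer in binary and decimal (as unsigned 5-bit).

Flip each bit (0->1, 1->0):
  10000
  01111

Answer: 01111 (15)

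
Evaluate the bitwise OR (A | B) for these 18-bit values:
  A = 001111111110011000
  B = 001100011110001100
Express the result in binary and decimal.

Apply | to each column (1 where either bit is 1):
  001111111110011000
| 001100011110001100
--------------------
  001111111110011100

Answer: 001111111110011100 (65436)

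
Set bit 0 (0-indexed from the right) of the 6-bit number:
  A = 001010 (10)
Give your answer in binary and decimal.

Mask = 1 << 0 = 000001
Bit 0 of A is 0, so OR-ing with the mask flips it to 1.
  001010
| 000001
--------
  001011

Answer: 001011 (11)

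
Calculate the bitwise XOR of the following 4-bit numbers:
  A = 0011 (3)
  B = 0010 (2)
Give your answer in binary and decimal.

Apply ^ to each column (1 where bits differ):
  0011
^ 0010
------
  0001

Answer: 0001 (1)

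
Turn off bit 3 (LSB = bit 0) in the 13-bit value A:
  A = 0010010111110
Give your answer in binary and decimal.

Mask = ~(1 << 3) = 1111111110111
Bit 3 of A is 1, so AND-ing with the mask clears it to 0.
  0010010111110
& 1111111110111
---------------
  0010010110110

Answer: 0010010110110 (1206)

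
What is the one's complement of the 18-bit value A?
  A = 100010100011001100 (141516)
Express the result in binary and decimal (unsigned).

Flip each bit (0->1, 1->0):
  100010100011001100
  011101011100110011

Answer: 011101011100110011 (120627)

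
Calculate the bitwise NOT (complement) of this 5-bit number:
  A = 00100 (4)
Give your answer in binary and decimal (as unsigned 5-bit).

Flip each bit (0->1, 1->0):
  00100
  11011

Answer: 11011 (27)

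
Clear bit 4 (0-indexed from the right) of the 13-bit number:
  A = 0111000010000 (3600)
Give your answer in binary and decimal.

Mask = ~(1 << 4) = 1111111101111
Bit 4 of A is 1, so AND-ing with the mask clears it to 0.
  0111000010000
& 1111111101111
---------------
  0111000000000

Answer: 0111000000000 (3584)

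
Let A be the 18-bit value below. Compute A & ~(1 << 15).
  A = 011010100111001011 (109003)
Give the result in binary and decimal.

Mask = ~(1 << 15) = 110111111111111111
Bit 15 of A is 1, so AND-ing with the mask clears it to 0.
  011010100111001011
& 110111111111111111
--------------------
  010010100111001011

Answer: 010010100111001011 (76235)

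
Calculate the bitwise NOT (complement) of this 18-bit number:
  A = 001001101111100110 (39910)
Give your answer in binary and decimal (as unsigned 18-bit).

Flip each bit (0->1, 1->0):
  001001101111100110
  110110010000011001

Answer: 110110010000011001 (222233)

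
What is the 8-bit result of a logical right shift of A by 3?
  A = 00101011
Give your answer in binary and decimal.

Logical shift right by 3: drop the bottom 3 bit(s), prepend 3 zero(s) on the left.
  00101011  ->  keep [00101], discard [011], prepend 000
= 00000101

Answer: 00000101 (5)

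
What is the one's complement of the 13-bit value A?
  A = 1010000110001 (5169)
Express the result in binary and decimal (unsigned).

Flip each bit (0->1, 1->0):
  1010000110001
  0101111001110

Answer: 0101111001110 (3022)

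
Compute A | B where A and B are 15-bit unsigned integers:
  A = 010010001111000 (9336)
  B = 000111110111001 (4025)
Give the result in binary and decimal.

Apply | to each column (1 where either bit is 1):
  010010001111000
| 000111110111001
-----------------
  010111111111001

Answer: 010111111111001 (12281)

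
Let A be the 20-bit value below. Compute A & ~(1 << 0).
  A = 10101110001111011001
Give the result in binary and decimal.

Mask = ~(1 << 0) = 11111111111111111110
Bit 0 of A is 1, so AND-ing with the mask clears it to 0.
  10101110001111011001
& 11111111111111111110
----------------------
  10101110001111011000

Answer: 10101110001111011000 (713688)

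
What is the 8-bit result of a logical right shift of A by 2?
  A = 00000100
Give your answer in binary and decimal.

Logical shift right by 2: drop the bottom 2 bit(s), prepend 2 zero(s) on the left.
  00000100  ->  keep [000001], discard [00], prepend 00
= 00000001

Answer: 00000001 (1)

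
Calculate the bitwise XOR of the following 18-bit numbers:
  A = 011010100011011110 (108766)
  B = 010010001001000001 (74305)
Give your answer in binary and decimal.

Apply ^ to each column (1 where bits differ):
  011010100011011110
^ 010010001001000001
--------------------
  001000101010011111

Answer: 001000101010011111 (35487)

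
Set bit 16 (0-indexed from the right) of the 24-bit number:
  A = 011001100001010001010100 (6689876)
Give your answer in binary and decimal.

Mask = 1 << 16 = 000000010000000000000000
Bit 16 of A is 0, so OR-ing with the mask flips it to 1.
  011001100001010001010100
| 000000010000000000000000
--------------------------
  011001110001010001010100

Answer: 011001110001010001010100 (6755412)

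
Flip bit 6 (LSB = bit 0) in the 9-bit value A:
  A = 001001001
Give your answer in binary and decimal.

Mask = 1 << 6 = 001000000
Bit 6 of A is 1; XOR with the mask flips it to 0.
  001001001
^ 001000000
-----------
  000001001

Answer: 000001001 (9)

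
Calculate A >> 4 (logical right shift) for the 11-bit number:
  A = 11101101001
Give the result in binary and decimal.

Logical shift right by 4: drop the bottom 4 bit(s), prepend 4 zero(s) on the left.
  11101101001  ->  keep [1110110], discard [1001], prepend 0000
= 00001110110

Answer: 00001110110 (118)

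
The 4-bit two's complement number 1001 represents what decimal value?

MSB is 1, so the value is negative. Find the magnitude:
1. Invert bits:  0110
2. Add 1:        0111  = 7
3. Apply sign:   -7

Answer: -7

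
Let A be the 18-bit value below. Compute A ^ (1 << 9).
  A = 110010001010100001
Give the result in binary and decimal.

Mask = 1 << 9 = 000000001000000000
Bit 9 of A is 1; XOR with the mask flips it to 0.
  110010001010100001
^ 000000001000000000
--------------------
  110010000010100001

Answer: 110010000010100001 (204961)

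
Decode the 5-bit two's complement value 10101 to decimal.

MSB is 1, so the value is negative. Find the magnitude:
1. Invert bits:  01010
2. Add 1:        01011  = 11
3. Apply sign:   -11

Answer: -11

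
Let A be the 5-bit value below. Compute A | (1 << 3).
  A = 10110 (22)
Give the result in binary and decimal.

Mask = 1 << 3 = 01000
Bit 3 of A is 0, so OR-ing with the mask flips it to 1.
  10110
| 01000
-------
  11110

Answer: 11110 (30)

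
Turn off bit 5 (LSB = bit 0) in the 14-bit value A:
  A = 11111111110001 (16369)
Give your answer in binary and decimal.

Mask = ~(1 << 5) = 11111111011111
Bit 5 of A is 1, so AND-ing with the mask clears it to 0.
  11111111110001
& 11111111011111
----------------
  11111111010001

Answer: 11111111010001 (16337)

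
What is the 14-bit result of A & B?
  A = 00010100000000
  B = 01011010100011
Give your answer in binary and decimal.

Apply & to each column (1 only where both bits are 1):
  00010100000000
& 01011010100011
----------------
  00010000000000

Answer: 00010000000000 (1024)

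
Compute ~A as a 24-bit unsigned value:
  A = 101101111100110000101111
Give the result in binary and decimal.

Flip each bit (0->1, 1->0):
  101101111100110000101111
  010010000011001111010000

Answer: 010010000011001111010000 (4731856)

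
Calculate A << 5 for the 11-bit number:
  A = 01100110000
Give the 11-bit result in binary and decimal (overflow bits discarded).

Shift left by 5: drop the top 5 bit(s), append 5 zero(s) on the right.
  01100110000  ->  discard [01100], keep [110000], append 00000
= 11000000000

Answer: 11000000000 (1536)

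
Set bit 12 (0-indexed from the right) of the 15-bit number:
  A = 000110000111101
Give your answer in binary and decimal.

Mask = 1 << 12 = 001000000000000
Bit 12 of A is 0, so OR-ing with the mask flips it to 1.
  000110000111101
| 001000000000000
-----------------
  001110000111101

Answer: 001110000111101 (7229)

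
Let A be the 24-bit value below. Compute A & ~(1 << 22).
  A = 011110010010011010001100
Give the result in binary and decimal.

Mask = ~(1 << 22) = 101111111111111111111111
Bit 22 of A is 1, so AND-ing with the mask clears it to 0.
  011110010010011010001100
& 101111111111111111111111
--------------------------
  001110010010011010001100

Answer: 001110010010011010001100 (3745420)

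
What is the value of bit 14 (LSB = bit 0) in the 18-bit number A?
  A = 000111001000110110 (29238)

Bit 14 is the 15th from the right.
  000111001000110110
     ^
That bit is 1.

Answer: 1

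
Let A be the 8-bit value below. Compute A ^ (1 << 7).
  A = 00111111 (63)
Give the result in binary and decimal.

Mask = 1 << 7 = 10000000
Bit 7 of A is 0; XOR with the mask flips it to 1.
  00111111
^ 10000000
----------
  10111111

Answer: 10111111 (191)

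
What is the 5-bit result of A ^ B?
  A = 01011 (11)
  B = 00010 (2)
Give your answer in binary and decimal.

Apply ^ to each column (1 where bits differ):
  01011
^ 00010
-------
  01001

Answer: 01001 (9)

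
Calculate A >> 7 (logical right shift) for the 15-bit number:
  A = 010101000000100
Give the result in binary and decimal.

Logical shift right by 7: drop the bottom 7 bit(s), prepend 7 zero(s) on the left.
  010101000000100  ->  keep [01010100], discard [0000100], prepend 0000000
= 000000001010100

Answer: 000000001010100 (84)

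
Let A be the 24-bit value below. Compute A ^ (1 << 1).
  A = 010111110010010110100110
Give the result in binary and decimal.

Mask = 1 << 1 = 000000000000000000000010
Bit 1 of A is 1; XOR with the mask flips it to 0.
  010111110010010110100110
^ 000000000000000000000010
--------------------------
  010111110010010110100100

Answer: 010111110010010110100100 (6235556)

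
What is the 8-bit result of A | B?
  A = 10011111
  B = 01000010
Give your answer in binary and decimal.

Apply | to each column (1 where either bit is 1):
  10011111
| 01000010
----------
  11011111

Answer: 11011111 (223)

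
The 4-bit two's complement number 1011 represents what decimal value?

MSB is 1, so the value is negative. Find the magnitude:
1. Invert bits:  0100
2. Add 1:        0101  = 5
3. Apply sign:   -5

Answer: -5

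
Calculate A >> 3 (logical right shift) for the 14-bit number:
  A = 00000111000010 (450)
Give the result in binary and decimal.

Logical shift right by 3: drop the bottom 3 bit(s), prepend 3 zero(s) on the left.
  00000111000010  ->  keep [00000111000], discard [010], prepend 000
= 00000000111000

Answer: 00000000111000 (56)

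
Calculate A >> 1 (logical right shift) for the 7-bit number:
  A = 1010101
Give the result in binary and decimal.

Logical shift right by 1: drop the bottom 1 bit(s), prepend 1 zero(s) on the left.
  1010101  ->  keep [101010], discard [1], prepend 0
= 0101010

Answer: 0101010 (42)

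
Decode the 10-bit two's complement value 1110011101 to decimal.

MSB is 1, so the value is negative. Find the magnitude:
1. Invert bits:  0001100010
2. Add 1:        0001100011  = 99
3. Apply sign:   -99

Answer: -99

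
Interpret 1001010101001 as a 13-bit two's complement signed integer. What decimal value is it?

MSB is 1, so the value is negative. Find the magnitude:
1. Invert bits:  0110101010110
2. Add 1:        0110101010111  = 3415
3. Apply sign:   -3415

Answer: -3415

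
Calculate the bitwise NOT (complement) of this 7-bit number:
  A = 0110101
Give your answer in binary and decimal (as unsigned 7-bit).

Flip each bit (0->1, 1->0):
  0110101
  1001010

Answer: 1001010 (74)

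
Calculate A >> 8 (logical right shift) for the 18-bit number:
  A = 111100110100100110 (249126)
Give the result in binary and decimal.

Logical shift right by 8: drop the bottom 8 bit(s), prepend 8 zero(s) on the left.
  111100110100100110  ->  keep [1111001101], discard [00100110], prepend 00000000
= 000000001111001101

Answer: 000000001111001101 (973)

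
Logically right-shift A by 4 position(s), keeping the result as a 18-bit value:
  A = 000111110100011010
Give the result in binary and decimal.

Logical shift right by 4: drop the bottom 4 bit(s), prepend 4 zero(s) on the left.
  000111110100011010  ->  keep [00011111010001], discard [1010], prepend 0000
= 000000011111010001

Answer: 000000011111010001 (2001)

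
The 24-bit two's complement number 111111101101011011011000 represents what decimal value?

MSB is 1, so the value is negative. Find the magnitude:
1. Invert bits:  000000010010100100100111
2. Add 1:        000000010010100100101000  = 76072
3. Apply sign:   -76072

Answer: -76072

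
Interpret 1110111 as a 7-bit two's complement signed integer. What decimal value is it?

MSB is 1, so the value is negative. Find the magnitude:
1. Invert bits:  0001000
2. Add 1:        0001001  = 9
3. Apply sign:   -9

Answer: -9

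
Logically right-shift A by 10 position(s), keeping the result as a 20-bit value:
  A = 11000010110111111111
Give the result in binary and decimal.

Logical shift right by 10: drop the bottom 10 bit(s), prepend 10 zero(s) on the left.
  11000010110111111111  ->  keep [1100001011], discard [0111111111], prepend 0000000000
= 00000000001100001011

Answer: 00000000001100001011 (779)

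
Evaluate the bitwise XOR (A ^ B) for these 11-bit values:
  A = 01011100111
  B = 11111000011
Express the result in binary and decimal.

Apply ^ to each column (1 where bits differ):
  01011100111
^ 11111000011
-------------
  10100100100

Answer: 10100100100 (1316)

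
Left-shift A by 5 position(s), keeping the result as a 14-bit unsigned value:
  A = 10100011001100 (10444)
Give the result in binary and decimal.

Shift left by 5: drop the top 5 bit(s), append 5 zero(s) on the right.
  10100011001100  ->  discard [10100], keep [011001100], append 00000
= 01100110000000

Answer: 01100110000000 (6528)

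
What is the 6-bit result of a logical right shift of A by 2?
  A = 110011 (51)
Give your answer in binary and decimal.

Logical shift right by 2: drop the bottom 2 bit(s), prepend 2 zero(s) on the left.
  110011  ->  keep [1100], discard [11], prepend 00
= 001100

Answer: 001100 (12)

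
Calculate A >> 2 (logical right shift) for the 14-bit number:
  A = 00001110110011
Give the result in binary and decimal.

Logical shift right by 2: drop the bottom 2 bit(s), prepend 2 zero(s) on the left.
  00001110110011  ->  keep [000011101100], discard [11], prepend 00
= 00000011101100

Answer: 00000011101100 (236)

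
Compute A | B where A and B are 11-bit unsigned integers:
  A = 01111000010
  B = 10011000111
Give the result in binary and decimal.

Apply | to each column (1 where either bit is 1):
  01111000010
| 10011000111
-------------
  11111000111

Answer: 11111000111 (1991)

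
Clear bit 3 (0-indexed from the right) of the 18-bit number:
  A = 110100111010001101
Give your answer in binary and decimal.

Mask = ~(1 << 3) = 111111111111110111
Bit 3 of A is 1, so AND-ing with the mask clears it to 0.
  110100111010001101
& 111111111111110111
--------------------
  110100111010000101

Answer: 110100111010000101 (216709)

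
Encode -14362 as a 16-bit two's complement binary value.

1. Binary of +14362:  0011100000011010
2. Invert bits:     1100011111100101
3. Add 1:           1100011111100110

Answer: 1100011111100110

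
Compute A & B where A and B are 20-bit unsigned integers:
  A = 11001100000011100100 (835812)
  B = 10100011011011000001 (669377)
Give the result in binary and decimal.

Apply & to each column (1 only where both bits are 1):
  11001100000011100100
& 10100011011011000001
----------------------
  10000000000011000000

Answer: 10000000000011000000 (524480)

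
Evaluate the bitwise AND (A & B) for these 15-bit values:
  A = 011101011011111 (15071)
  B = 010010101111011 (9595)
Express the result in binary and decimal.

Apply & to each column (1 only where both bits are 1):
  011101011011111
& 010010101111011
-----------------
  010000001011011

Answer: 010000001011011 (8283)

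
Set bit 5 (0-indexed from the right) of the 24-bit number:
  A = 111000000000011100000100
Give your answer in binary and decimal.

Mask = 1 << 5 = 000000000000000000100000
Bit 5 of A is 0, so OR-ing with the mask flips it to 1.
  111000000000011100000100
| 000000000000000000100000
--------------------------
  111000000000011100100100

Answer: 111000000000011100100100 (14681892)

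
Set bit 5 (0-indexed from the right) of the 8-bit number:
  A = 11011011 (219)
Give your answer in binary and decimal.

Mask = 1 << 5 = 00100000
Bit 5 of A is 0, so OR-ing with the mask flips it to 1.
  11011011
| 00100000
----------
  11111011

Answer: 11111011 (251)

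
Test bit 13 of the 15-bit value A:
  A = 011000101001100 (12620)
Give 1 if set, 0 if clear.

Bit 13 is the 14th from the right.
  011000101001100
   ^
That bit is 1.

Answer: 1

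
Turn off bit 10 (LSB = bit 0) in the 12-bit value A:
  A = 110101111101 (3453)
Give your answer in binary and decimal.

Mask = ~(1 << 10) = 101111111111
Bit 10 of A is 1, so AND-ing with the mask clears it to 0.
  110101111101
& 101111111111
--------------
  100101111101

Answer: 100101111101 (2429)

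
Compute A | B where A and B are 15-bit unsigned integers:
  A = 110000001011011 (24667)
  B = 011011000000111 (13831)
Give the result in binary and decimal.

Apply | to each column (1 where either bit is 1):
  110000001011011
| 011011000000111
-----------------
  111011001011111

Answer: 111011001011111 (30303)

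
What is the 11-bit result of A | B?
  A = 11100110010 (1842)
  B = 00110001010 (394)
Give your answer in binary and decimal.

Apply | to each column (1 where either bit is 1):
  11100110010
| 00110001010
-------------
  11110111010

Answer: 11110111010 (1978)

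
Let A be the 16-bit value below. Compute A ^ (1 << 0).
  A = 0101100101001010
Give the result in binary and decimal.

Mask = 1 << 0 = 0000000000000001
Bit 0 of A is 0; XOR with the mask flips it to 1.
  0101100101001010
^ 0000000000000001
------------------
  0101100101001011

Answer: 0101100101001011 (22859)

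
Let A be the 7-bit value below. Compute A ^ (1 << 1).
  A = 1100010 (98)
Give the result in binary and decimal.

Mask = 1 << 1 = 0000010
Bit 1 of A is 1; XOR with the mask flips it to 0.
  1100010
^ 0000010
---------
  1100000

Answer: 1100000 (96)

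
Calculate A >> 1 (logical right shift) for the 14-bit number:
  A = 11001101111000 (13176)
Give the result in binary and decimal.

Logical shift right by 1: drop the bottom 1 bit(s), prepend 1 zero(s) on the left.
  11001101111000  ->  keep [1100110111100], discard [0], prepend 0
= 01100110111100

Answer: 01100110111100 (6588)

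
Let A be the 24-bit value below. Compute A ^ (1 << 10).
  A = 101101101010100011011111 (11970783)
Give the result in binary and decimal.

Mask = 1 << 10 = 000000000000010000000000
Bit 10 of A is 0; XOR with the mask flips it to 1.
  101101101010100011011111
^ 000000000000010000000000
--------------------------
  101101101010110011011111

Answer: 101101101010110011011111 (11971807)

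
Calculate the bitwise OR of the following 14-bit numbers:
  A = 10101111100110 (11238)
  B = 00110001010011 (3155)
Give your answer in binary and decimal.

Apply | to each column (1 where either bit is 1):
  10101111100110
| 00110001010011
----------------
  10111111110111

Answer: 10111111110111 (12279)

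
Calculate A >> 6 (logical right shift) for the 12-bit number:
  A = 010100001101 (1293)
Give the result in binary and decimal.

Logical shift right by 6: drop the bottom 6 bit(s), prepend 6 zero(s) on the left.
  010100001101  ->  keep [010100], discard [001101], prepend 000000
= 000000010100

Answer: 000000010100 (20)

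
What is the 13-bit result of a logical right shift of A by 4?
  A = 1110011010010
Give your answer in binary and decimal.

Logical shift right by 4: drop the bottom 4 bit(s), prepend 4 zero(s) on the left.
  1110011010010  ->  keep [111001101], discard [0010], prepend 0000
= 0000111001101

Answer: 0000111001101 (461)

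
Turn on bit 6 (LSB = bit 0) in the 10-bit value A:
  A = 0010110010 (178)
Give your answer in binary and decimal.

Mask = 1 << 6 = 0001000000
Bit 6 of A is 0, so OR-ing with the mask flips it to 1.
  0010110010
| 0001000000
------------
  0011110010

Answer: 0011110010 (242)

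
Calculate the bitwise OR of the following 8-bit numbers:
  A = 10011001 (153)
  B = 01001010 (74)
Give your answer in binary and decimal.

Apply | to each column (1 where either bit is 1):
  10011001
| 01001010
----------
  11011011

Answer: 11011011 (219)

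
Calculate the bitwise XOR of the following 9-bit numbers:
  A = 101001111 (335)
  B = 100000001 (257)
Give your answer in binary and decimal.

Apply ^ to each column (1 where bits differ):
  101001111
^ 100000001
-----------
  001001110

Answer: 001001110 (78)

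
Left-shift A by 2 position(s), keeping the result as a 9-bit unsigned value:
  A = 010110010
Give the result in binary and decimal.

Shift left by 2: drop the top 2 bit(s), append 2 zero(s) on the right.
  010110010  ->  discard [01], keep [0110010], append 00
= 011001000

Answer: 011001000 (200)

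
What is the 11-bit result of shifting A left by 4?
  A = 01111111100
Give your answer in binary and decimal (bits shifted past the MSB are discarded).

Shift left by 4: drop the top 4 bit(s), append 4 zero(s) on the right.
  01111111100  ->  discard [0111], keep [1111100], append 0000
= 11111000000

Answer: 11111000000 (1984)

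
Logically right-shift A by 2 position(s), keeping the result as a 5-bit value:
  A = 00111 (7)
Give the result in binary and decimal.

Logical shift right by 2: drop the bottom 2 bit(s), prepend 2 zero(s) on the left.
  00111  ->  keep [001], discard [11], prepend 00
= 00001

Answer: 00001 (1)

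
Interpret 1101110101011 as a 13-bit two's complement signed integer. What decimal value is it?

MSB is 1, so the value is negative. Find the magnitude:
1. Invert bits:  0010001010100
2. Add 1:        0010001010101  = 1109
3. Apply sign:   -1109

Answer: -1109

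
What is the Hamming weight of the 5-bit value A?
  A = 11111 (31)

11111
1-bits at positions (from bit 0 = LSB): 0, 1, 2, 3, 4
Count = 5

Answer: 5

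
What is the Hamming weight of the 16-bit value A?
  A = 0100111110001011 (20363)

0100111110001011
1-bits at positions (from bit 0 = LSB): 0, 1, 3, 7, 8, 9, 10, 11, 14
Count = 9

Answer: 9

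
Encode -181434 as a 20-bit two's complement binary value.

1. Binary of +181434:  00101100010010111010
2. Invert bits:     11010011101101000101
3. Add 1:           11010011101101000110

Answer: 11010011101101000110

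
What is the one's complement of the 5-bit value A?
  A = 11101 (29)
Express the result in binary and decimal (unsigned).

Flip each bit (0->1, 1->0):
  11101
  00010

Answer: 00010 (2)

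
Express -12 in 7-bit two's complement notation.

1. Binary of +12:  0001100
2. Invert bits:     1110011
3. Add 1:           1110100

Answer: 1110100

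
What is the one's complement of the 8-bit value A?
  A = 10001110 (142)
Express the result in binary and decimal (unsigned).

Flip each bit (0->1, 1->0):
  10001110
  01110001

Answer: 01110001 (113)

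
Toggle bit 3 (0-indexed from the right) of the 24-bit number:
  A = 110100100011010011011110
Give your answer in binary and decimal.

Mask = 1 << 3 = 000000000000000000001000
Bit 3 of A is 1; XOR with the mask flips it to 0.
  110100100011010011011110
^ 000000000000000000001000
--------------------------
  110100100011010011010110

Answer: 110100100011010011010110 (13776086)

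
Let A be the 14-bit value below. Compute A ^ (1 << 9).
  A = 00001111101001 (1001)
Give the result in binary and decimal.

Mask = 1 << 9 = 00001000000000
Bit 9 of A is 1; XOR with the mask flips it to 0.
  00001111101001
^ 00001000000000
----------------
  00000111101001

Answer: 00000111101001 (489)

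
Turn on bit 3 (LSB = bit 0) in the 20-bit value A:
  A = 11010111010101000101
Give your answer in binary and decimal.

Mask = 1 << 3 = 00000000000000001000
Bit 3 of A is 0, so OR-ing with the mask flips it to 1.
  11010111010101000101
| 00000000000000001000
----------------------
  11010111010101001101

Answer: 11010111010101001101 (881997)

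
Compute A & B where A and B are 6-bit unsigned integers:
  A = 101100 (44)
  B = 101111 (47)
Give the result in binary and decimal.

Apply & to each column (1 only where both bits are 1):
  101100
& 101111
--------
  101100

Answer: 101100 (44)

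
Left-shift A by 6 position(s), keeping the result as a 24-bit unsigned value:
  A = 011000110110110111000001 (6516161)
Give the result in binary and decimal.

Shift left by 6: drop the top 6 bit(s), append 6 zero(s) on the right.
  011000110110110111000001  ->  discard [011000], keep [110110110111000001], append 000000
= 110110110111000001000000

Answer: 110110110111000001000000 (14381120)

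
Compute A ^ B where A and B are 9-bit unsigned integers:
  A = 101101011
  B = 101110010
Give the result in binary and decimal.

Apply ^ to each column (1 where bits differ):
  101101011
^ 101110010
-----------
  000011001

Answer: 000011001 (25)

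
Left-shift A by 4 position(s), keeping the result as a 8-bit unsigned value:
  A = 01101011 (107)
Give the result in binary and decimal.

Shift left by 4: drop the top 4 bit(s), append 4 zero(s) on the right.
  01101011  ->  discard [0110], keep [1011], append 0000
= 10110000

Answer: 10110000 (176)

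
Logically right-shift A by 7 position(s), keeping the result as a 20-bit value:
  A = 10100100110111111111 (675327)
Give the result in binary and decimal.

Logical shift right by 7: drop the bottom 7 bit(s), prepend 7 zero(s) on the left.
  10100100110111111111  ->  keep [1010010011011], discard [1111111], prepend 0000000
= 00000001010010011011

Answer: 00000001010010011011 (5275)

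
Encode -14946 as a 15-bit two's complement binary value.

1. Binary of +14946:  011101001100010
2. Invert bits:     100010110011101
3. Add 1:           100010110011110

Answer: 100010110011110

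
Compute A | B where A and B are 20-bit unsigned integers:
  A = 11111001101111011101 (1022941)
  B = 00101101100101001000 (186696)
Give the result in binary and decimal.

Apply | to each column (1 where either bit is 1):
  11111001101111011101
| 00101101100101001000
----------------------
  11111101101111011101

Answer: 11111101101111011101 (1039325)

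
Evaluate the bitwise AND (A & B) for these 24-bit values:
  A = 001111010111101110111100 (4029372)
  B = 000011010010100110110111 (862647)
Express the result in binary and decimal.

Apply & to each column (1 only where both bits are 1):
  001111010111101110111100
& 000011010010100110110111
--------------------------
  000011010010100110110100

Answer: 000011010010100110110100 (862644)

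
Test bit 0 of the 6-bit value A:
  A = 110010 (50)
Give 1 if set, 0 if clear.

Bit 0 is the 1st from the right.
  110010
       ^
That bit is 0.

Answer: 0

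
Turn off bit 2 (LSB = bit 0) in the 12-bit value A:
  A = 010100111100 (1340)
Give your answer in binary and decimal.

Mask = ~(1 << 2) = 111111111011
Bit 2 of A is 1, so AND-ing with the mask clears it to 0.
  010100111100
& 111111111011
--------------
  010100111000

Answer: 010100111000 (1336)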